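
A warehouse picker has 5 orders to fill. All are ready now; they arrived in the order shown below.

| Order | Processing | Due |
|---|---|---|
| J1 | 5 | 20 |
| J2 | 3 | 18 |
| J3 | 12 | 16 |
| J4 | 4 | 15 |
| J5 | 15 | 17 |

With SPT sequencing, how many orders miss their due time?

2

SPT (increasing processing time): J2 J4 J1 J3 J5.
J2: 0→3, due 18, tardiness 0
J4: 3→7, due 15, tardiness 0
J1: 7→12, due 20, tardiness 0
J3: 12→24, due 16, tardiness 8
J5: 24→39, due 17, tardiness 22
Late orders: 2.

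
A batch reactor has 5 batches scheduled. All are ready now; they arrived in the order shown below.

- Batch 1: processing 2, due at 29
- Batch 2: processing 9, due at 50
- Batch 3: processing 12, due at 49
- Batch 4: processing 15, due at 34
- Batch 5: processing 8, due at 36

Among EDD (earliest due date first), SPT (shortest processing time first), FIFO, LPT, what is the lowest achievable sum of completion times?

EDD (increasing due date): Batch 1 Batch 4 Batch 5 Batch 3 Batch 2.
Batch 1: 0→2
Batch 4: 2→17
Batch 5: 17→25
Batch 3: 25→37
Batch 2: 37→46
Sum = 2+17+25+37+46 = 127.
SPT (increasing processing time): Batch 1 Batch 5 Batch 2 Batch 3 Batch 4.
Batch 1: 0→2
Batch 5: 2→10
Batch 2: 10→19
Batch 3: 19→31
Batch 4: 31→46
Sum = 2+10+19+31+46 = 108.
FIFO (arrival order): Batch 1 Batch 2 Batch 3 Batch 4 Batch 5.
Batch 1: 0→2
Batch 2: 2→11
Batch 3: 11→23
Batch 4: 23→38
Batch 5: 38→46
Sum = 2+11+23+38+46 = 120.
LPT (decreasing processing time): Batch 4 Batch 3 Batch 2 Batch 5 Batch 1.
Batch 4: 0→15
Batch 3: 15→27
Batch 2: 27→36
Batch 5: 36→44
Batch 1: 44→46
Sum = 15+27+36+44+46 = 168.
EDD 127, SPT 108, FIFO 120, LPT 168 → minimum 108.

108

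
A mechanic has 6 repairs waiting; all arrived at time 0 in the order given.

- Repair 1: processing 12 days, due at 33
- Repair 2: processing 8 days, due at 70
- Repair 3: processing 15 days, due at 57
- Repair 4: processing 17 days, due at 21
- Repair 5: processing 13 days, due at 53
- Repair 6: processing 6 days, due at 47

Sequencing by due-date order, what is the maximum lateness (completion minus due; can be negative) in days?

EDD (increasing due date): Repair 4 Repair 1 Repair 6 Repair 5 Repair 3 Repair 2.
Repair 4: 0→17, due 21, lateness -4
Repair 1: 17→29, due 33, lateness -4
Repair 6: 29→35, due 47, lateness -12
Repair 5: 35→48, due 53, lateness -5
Repair 3: 48→63, due 57, lateness 6
Repair 2: 63→71, due 70, lateness 1
Maximum = 6.

6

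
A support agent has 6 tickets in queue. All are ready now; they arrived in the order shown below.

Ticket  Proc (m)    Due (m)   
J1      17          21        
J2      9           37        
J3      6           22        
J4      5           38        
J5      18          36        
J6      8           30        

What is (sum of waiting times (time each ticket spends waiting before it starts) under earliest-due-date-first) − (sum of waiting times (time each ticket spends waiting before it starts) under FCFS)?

11

EDD (increasing due date): J1 J3 J6 J5 J2 J4.
J1: waits 0, runs 0→17
J3: waits 17, runs 17→23
J6: waits 23, runs 23→31
J5: waits 31, runs 31→49
J2: waits 49, runs 49→58
J4: waits 58, runs 58→63
Sum = 0+17+23+31+49+58 = 178.
FIFO (arrival order): J1 J2 J3 J4 J5 J6.
J1: waits 0, runs 0→17
J2: waits 17, runs 17→26
J3: waits 26, runs 26→32
J4: waits 32, runs 32→37
J5: waits 37, runs 37→55
J6: waits 55, runs 55→63
Sum = 0+17+26+32+37+55 = 167.
Difference = 178 − 167 = 11.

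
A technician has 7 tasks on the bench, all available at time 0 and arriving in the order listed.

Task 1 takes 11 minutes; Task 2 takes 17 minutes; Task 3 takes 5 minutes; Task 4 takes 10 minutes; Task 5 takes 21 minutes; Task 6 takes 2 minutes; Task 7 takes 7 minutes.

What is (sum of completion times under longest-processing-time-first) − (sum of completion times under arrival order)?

LPT (decreasing processing time): Task 5 Task 2 Task 1 Task 4 Task 7 Task 3 Task 6.
Task 5: 0→21
Task 2: 21→38
Task 1: 38→49
Task 4: 49→59
Task 7: 59→66
Task 3: 66→71
Task 6: 71→73
Sum = 21+38+49+59+66+71+73 = 377.
FIFO (arrival order): Task 1 Task 2 Task 3 Task 4 Task 5 Task 6 Task 7.
Task 1: 0→11
Task 2: 11→28
Task 3: 28→33
Task 4: 33→43
Task 5: 43→64
Task 6: 64→66
Task 7: 66→73
Sum = 11+28+33+43+64+66+73 = 318.
Difference = 377 − 318 = 59.

59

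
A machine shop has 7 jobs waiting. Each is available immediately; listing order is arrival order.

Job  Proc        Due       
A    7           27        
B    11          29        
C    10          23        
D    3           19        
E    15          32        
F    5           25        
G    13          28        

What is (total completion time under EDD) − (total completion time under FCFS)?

EDD (increasing due date): D C F A G B E.
D: 0→3
C: 3→13
F: 13→18
A: 18→25
G: 25→38
B: 38→49
E: 49→64
Sum = 3+13+18+25+38+49+64 = 210.
FIFO (arrival order): A B C D E F G.
A: 0→7
B: 7→18
C: 18→28
D: 28→31
E: 31→46
F: 46→51
G: 51→64
Sum = 7+18+28+31+46+51+64 = 245.
Difference = 210 − 245 = -35.

-35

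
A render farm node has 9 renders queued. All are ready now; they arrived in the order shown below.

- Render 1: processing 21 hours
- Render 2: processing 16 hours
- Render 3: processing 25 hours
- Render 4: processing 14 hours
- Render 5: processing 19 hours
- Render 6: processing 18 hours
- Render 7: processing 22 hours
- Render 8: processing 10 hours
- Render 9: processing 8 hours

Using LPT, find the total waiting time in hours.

733

LPT (decreasing processing time): Render 3 Render 7 Render 1 Render 5 Render 6 Render 2 Render 4 Render 8 Render 9.
Render 3: waits 0, runs 0→25
Render 7: waits 25, runs 25→47
Render 1: waits 47, runs 47→68
Render 5: waits 68, runs 68→87
Render 6: waits 87, runs 87→105
Render 2: waits 105, runs 105→121
Render 4: waits 121, runs 121→135
Render 8: waits 135, runs 135→145
Render 9: waits 145, runs 145→153
Sum = 0+25+47+68+87+105+121+135+145 = 733.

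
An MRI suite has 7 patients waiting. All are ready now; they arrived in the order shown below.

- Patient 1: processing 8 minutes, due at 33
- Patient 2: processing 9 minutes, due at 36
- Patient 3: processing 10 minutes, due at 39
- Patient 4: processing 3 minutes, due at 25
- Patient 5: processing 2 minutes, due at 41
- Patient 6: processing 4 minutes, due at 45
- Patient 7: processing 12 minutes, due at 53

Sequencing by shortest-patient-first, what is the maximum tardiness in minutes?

SPT (increasing processing time): Patient 5 Patient 4 Patient 6 Patient 1 Patient 2 Patient 3 Patient 7.
Patient 5: 0→2, due 41, tardiness 0
Patient 4: 2→5, due 25, tardiness 0
Patient 6: 5→9, due 45, tardiness 0
Patient 1: 9→17, due 33, tardiness 0
Patient 2: 17→26, due 36, tardiness 0
Patient 3: 26→36, due 39, tardiness 0
Patient 7: 36→48, due 53, tardiness 0
Maximum = 0.

0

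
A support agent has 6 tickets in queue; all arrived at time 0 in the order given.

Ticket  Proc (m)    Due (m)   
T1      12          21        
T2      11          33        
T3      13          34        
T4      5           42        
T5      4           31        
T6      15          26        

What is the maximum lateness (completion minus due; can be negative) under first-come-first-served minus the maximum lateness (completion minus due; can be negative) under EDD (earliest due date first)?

13

FIFO (arrival order): T1 T2 T3 T4 T5 T6.
T1: 0→12, due 21, lateness -9
T2: 12→23, due 33, lateness -10
T3: 23→36, due 34, lateness 2
T4: 36→41, due 42, lateness -1
T5: 41→45, due 31, lateness 14
T6: 45→60, due 26, lateness 34
Maximum = 34.
EDD (increasing due date): T1 T6 T5 T2 T3 T4.
T1: 0→12, due 21, lateness -9
T6: 12→27, due 26, lateness 1
T5: 27→31, due 31, lateness 0
T2: 31→42, due 33, lateness 9
T3: 42→55, due 34, lateness 21
T4: 55→60, due 42, lateness 18
Maximum = 21.
Difference = 34 − 21 = 13.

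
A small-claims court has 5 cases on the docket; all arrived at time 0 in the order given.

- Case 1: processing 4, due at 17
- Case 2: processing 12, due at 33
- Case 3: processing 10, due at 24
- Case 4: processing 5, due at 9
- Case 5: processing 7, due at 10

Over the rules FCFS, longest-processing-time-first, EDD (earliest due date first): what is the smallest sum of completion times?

97

FIFO (arrival order): Case 1 Case 2 Case 3 Case 4 Case 5.
Case 1: 0→4
Case 2: 4→16
Case 3: 16→26
Case 4: 26→31
Case 5: 31→38
Sum = 4+16+26+31+38 = 115.
LPT (decreasing processing time): Case 2 Case 3 Case 5 Case 4 Case 1.
Case 2: 0→12
Case 3: 12→22
Case 5: 22→29
Case 4: 29→34
Case 1: 34→38
Sum = 12+22+29+34+38 = 135.
EDD (increasing due date): Case 4 Case 5 Case 1 Case 3 Case 2.
Case 4: 0→5
Case 5: 5→12
Case 1: 12→16
Case 3: 16→26
Case 2: 26→38
Sum = 5+12+16+26+38 = 97.
FIFO 115, LPT 135, EDD 97 → minimum 97.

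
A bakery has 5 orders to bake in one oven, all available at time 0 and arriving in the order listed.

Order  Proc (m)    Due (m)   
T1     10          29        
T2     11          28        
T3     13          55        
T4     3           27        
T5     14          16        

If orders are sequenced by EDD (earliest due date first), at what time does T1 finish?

38

EDD (increasing due date): T5 T4 T2 T1 T3.
T5: 0→14
T4: 14→17
T2: 17→28
T1: 28→38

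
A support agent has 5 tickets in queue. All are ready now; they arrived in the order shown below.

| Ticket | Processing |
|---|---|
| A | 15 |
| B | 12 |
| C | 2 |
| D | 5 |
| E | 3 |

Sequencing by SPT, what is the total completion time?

SPT (increasing processing time): C E D B A.
C: 0→2
E: 2→5
D: 5→10
B: 10→22
A: 22→37
Sum = 2+5+10+22+37 = 76.

76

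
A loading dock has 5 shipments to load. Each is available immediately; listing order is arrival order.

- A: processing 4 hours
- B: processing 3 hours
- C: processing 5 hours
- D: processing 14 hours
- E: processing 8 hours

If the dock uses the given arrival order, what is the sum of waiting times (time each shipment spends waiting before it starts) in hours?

49

FIFO (arrival order): A B C D E.
A: waits 0, runs 0→4
B: waits 4, runs 4→7
C: waits 7, runs 7→12
D: waits 12, runs 12→26
E: waits 26, runs 26→34
Sum = 0+4+7+12+26 = 49.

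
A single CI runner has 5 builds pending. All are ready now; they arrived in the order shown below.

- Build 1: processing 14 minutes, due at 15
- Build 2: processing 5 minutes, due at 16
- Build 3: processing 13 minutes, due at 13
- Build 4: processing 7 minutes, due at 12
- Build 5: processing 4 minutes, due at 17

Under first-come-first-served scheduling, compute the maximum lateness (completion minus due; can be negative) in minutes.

FIFO (arrival order): Build 1 Build 2 Build 3 Build 4 Build 5.
Build 1: 0→14, due 15, lateness -1
Build 2: 14→19, due 16, lateness 3
Build 3: 19→32, due 13, lateness 19
Build 4: 32→39, due 12, lateness 27
Build 5: 39→43, due 17, lateness 26
Maximum = 27.

27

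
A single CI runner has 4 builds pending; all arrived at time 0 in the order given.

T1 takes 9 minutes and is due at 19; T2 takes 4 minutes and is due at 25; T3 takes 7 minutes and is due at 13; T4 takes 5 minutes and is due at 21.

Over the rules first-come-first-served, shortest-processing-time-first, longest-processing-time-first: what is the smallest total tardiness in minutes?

3

FIFO (arrival order): T1 T2 T3 T4.
T1: 0→9, due 19, tardiness 0
T2: 9→13, due 25, tardiness 0
T3: 13→20, due 13, tardiness 7
T4: 20→25, due 21, tardiness 4
Sum = 0+0+7+4 = 11.
SPT (increasing processing time): T2 T4 T3 T1.
T2: 0→4, due 25, tardiness 0
T4: 4→9, due 21, tardiness 0
T3: 9→16, due 13, tardiness 3
T1: 16→25, due 19, tardiness 6
Sum = 0+0+3+6 = 9.
LPT (decreasing processing time): T1 T3 T4 T2.
T1: 0→9, due 19, tardiness 0
T3: 9→16, due 13, tardiness 3
T4: 16→21, due 21, tardiness 0
T2: 21→25, due 25, tardiness 0
Sum = 0+3+0+0 = 3.
FIFO 11, SPT 9, LPT 3 → minimum 3.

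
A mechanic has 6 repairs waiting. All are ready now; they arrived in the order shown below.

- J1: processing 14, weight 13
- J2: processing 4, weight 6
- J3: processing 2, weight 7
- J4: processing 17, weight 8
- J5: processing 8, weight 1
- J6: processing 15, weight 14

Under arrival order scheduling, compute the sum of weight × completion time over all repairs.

1611

FIFO (arrival order): J1 J2 J3 J4 J5 J6.
J1: finishes 14, weight 13, w·C = 182
J2: finishes 18, weight 6, w·C = 108
J3: finishes 20, weight 7, w·C = 140
J4: finishes 37, weight 8, w·C = 296
J5: finishes 45, weight 1, w·C = 45
J6: finishes 60, weight 14, w·C = 840
Sum = 182+108+140+296+45+840 = 1611.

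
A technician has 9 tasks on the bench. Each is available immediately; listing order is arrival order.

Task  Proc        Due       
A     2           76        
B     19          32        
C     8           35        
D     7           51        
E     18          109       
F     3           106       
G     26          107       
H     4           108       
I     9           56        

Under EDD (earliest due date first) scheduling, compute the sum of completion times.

464

EDD (increasing due date): B C D I A F G H E.
B: 0→19
C: 19→27
D: 27→34
I: 34→43
A: 43→45
F: 45→48
G: 48→74
H: 74→78
E: 78→96
Sum = 19+27+34+43+45+48+74+78+96 = 464.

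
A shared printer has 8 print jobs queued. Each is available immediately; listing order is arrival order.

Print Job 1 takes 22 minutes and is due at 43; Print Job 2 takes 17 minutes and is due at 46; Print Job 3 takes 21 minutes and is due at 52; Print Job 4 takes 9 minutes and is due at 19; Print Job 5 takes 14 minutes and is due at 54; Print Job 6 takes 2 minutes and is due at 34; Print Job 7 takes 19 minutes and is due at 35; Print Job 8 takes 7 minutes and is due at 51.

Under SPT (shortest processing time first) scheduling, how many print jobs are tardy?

SPT (increasing processing time): Print Job 6 Print Job 8 Print Job 4 Print Job 5 Print Job 2 Print Job 7 Print Job 3 Print Job 1.
Print Job 6: 0→2, due 34, tardiness 0
Print Job 8: 2→9, due 51, tardiness 0
Print Job 4: 9→18, due 19, tardiness 0
Print Job 5: 18→32, due 54, tardiness 0
Print Job 2: 32→49, due 46, tardiness 3
Print Job 7: 49→68, due 35, tardiness 33
Print Job 3: 68→89, due 52, tardiness 37
Print Job 1: 89→111, due 43, tardiness 68
Late print jobs: 4.

4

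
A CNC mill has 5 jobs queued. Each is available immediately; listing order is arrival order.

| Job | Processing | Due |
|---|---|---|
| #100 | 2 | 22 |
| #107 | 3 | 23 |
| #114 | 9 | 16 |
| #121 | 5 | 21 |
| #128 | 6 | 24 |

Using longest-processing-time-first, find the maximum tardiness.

3

LPT (decreasing processing time): #114 #128 #121 #107 #100.
#114: 0→9, due 16, tardiness 0
#128: 9→15, due 24, tardiness 0
#121: 15→20, due 21, tardiness 0
#107: 20→23, due 23, tardiness 0
#100: 23→25, due 22, tardiness 3
Maximum = 3.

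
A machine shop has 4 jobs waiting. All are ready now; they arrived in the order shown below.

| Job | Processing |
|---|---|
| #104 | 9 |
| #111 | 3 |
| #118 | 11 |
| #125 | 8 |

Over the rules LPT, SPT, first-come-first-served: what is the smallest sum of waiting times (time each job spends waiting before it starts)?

LPT (decreasing processing time): #118 #104 #125 #111.
#118: waits 0, runs 0→11
#104: waits 11, runs 11→20
#125: waits 20, runs 20→28
#111: waits 28, runs 28→31
Sum = 0+11+20+28 = 59.
SPT (increasing processing time): #111 #125 #104 #118.
#111: waits 0, runs 0→3
#125: waits 3, runs 3→11
#104: waits 11, runs 11→20
#118: waits 20, runs 20→31
Sum = 0+3+11+20 = 34.
FIFO (arrival order): #104 #111 #118 #125.
#104: waits 0, runs 0→9
#111: waits 9, runs 9→12
#118: waits 12, runs 12→23
#125: waits 23, runs 23→31
Sum = 0+9+12+23 = 44.
LPT 59, SPT 34, FIFO 44 → minimum 34.

34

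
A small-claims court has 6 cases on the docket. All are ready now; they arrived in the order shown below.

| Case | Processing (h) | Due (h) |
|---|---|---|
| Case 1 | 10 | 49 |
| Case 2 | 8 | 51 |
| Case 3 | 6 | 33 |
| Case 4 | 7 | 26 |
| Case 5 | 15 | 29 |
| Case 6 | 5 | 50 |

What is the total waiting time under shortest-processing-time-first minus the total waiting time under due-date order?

-42

SPT (increasing processing time): Case 6 Case 3 Case 4 Case 2 Case 1 Case 5.
Case 6: waits 0, runs 0→5
Case 3: waits 5, runs 5→11
Case 4: waits 11, runs 11→18
Case 2: waits 18, runs 18→26
Case 1: waits 26, runs 26→36
Case 5: waits 36, runs 36→51
Sum = 0+5+11+18+26+36 = 96.
EDD (increasing due date): Case 4 Case 5 Case 3 Case 1 Case 6 Case 2.
Case 4: waits 0, runs 0→7
Case 5: waits 7, runs 7→22
Case 3: waits 22, runs 22→28
Case 1: waits 28, runs 28→38
Case 6: waits 38, runs 38→43
Case 2: waits 43, runs 43→51
Sum = 0+7+22+28+38+43 = 138.
Difference = 96 − 138 = -42.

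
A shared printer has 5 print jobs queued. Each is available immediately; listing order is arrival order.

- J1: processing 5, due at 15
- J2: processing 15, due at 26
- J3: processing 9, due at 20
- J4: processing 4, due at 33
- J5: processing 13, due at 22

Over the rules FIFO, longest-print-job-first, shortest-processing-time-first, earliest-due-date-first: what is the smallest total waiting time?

FIFO (arrival order): J1 J2 J3 J4 J5.
J1: waits 0, runs 0→5
J2: waits 5, runs 5→20
J3: waits 20, runs 20→29
J4: waits 29, runs 29→33
J5: waits 33, runs 33→46
Sum = 0+5+20+29+33 = 87.
LPT (decreasing processing time): J2 J5 J3 J1 J4.
J2: waits 0, runs 0→15
J5: waits 15, runs 15→28
J3: waits 28, runs 28→37
J1: waits 37, runs 37→42
J4: waits 42, runs 42→46
Sum = 0+15+28+37+42 = 122.
SPT (increasing processing time): J4 J1 J3 J5 J2.
J4: waits 0, runs 0→4
J1: waits 4, runs 4→9
J3: waits 9, runs 9→18
J5: waits 18, runs 18→31
J2: waits 31, runs 31→46
Sum = 0+4+9+18+31 = 62.
EDD (increasing due date): J1 J3 J5 J2 J4.
J1: waits 0, runs 0→5
J3: waits 5, runs 5→14
J5: waits 14, runs 14→27
J2: waits 27, runs 27→42
J4: waits 42, runs 42→46
Sum = 0+5+14+27+42 = 88.
FIFO 87, LPT 122, SPT 62, EDD 88 → minimum 62.

62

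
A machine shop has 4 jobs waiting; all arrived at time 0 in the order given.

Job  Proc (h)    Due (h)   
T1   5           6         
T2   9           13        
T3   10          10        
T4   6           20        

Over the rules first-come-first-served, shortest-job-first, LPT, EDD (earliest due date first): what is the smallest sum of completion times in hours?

66

FIFO (arrival order): T1 T2 T3 T4.
T1: 0→5
T2: 5→14
T3: 14→24
T4: 24→30
Sum = 5+14+24+30 = 73.
SPT (increasing processing time): T1 T4 T2 T3.
T1: 0→5
T4: 5→11
T2: 11→20
T3: 20→30
Sum = 5+11+20+30 = 66.
LPT (decreasing processing time): T3 T2 T4 T1.
T3: 0→10
T2: 10→19
T4: 19→25
T1: 25→30
Sum = 10+19+25+30 = 84.
EDD (increasing due date): T1 T3 T2 T4.
T1: 0→5
T3: 5→15
T2: 15→24
T4: 24→30
Sum = 5+15+24+30 = 74.
FIFO 73, SPT 66, LPT 84, EDD 74 → minimum 66.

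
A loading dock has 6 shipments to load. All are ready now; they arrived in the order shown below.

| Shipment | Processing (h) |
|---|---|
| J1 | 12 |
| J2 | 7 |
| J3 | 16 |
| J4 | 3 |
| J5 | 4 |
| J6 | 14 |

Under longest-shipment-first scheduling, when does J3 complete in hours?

16

LPT (decreasing processing time): J3 J6 J1 J2 J5 J4.
J3: 0→16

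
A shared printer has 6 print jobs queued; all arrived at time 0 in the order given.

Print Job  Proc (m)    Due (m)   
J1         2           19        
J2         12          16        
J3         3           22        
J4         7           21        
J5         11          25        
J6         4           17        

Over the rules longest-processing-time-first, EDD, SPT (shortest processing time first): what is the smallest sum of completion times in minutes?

98

LPT (decreasing processing time): J2 J5 J4 J6 J3 J1.
J2: 0→12
J5: 12→23
J4: 23→30
J6: 30→34
J3: 34→37
J1: 37→39
Sum = 12+23+30+34+37+39 = 175.
EDD (increasing due date): J2 J6 J1 J4 J3 J5.
J2: 0→12
J6: 12→16
J1: 16→18
J4: 18→25
J3: 25→28
J5: 28→39
Sum = 12+16+18+25+28+39 = 138.
SPT (increasing processing time): J1 J3 J6 J4 J5 J2.
J1: 0→2
J3: 2→5
J6: 5→9
J4: 9→16
J5: 16→27
J2: 27→39
Sum = 2+5+9+16+27+39 = 98.
LPT 175, EDD 138, SPT 98 → minimum 98.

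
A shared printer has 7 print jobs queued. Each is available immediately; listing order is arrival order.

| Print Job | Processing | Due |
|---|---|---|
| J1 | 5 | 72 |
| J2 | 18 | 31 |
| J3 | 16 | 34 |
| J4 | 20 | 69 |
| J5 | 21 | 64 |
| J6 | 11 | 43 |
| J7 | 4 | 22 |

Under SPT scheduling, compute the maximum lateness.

SPT (increasing processing time): J7 J1 J6 J3 J2 J4 J5.
J7: 0→4, due 22, lateness -18
J1: 4→9, due 72, lateness -63
J6: 9→20, due 43, lateness -23
J3: 20→36, due 34, lateness 2
J2: 36→54, due 31, lateness 23
J4: 54→74, due 69, lateness 5
J5: 74→95, due 64, lateness 31
Maximum = 31.

31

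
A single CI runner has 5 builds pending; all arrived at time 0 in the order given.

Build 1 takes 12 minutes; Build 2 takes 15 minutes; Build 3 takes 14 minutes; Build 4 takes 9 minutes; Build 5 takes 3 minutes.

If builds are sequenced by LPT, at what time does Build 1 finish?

LPT (decreasing processing time): Build 2 Build 3 Build 1 Build 4 Build 5.
Build 2: 0→15
Build 3: 15→29
Build 1: 29→41

41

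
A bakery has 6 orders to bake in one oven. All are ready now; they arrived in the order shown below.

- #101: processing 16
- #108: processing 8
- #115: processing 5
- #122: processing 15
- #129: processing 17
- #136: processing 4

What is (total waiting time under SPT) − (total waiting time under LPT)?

SPT (increasing processing time): #136 #115 #108 #122 #101 #129.
#136: waits 0, runs 0→4
#115: waits 4, runs 4→9
#108: waits 9, runs 9→17
#122: waits 17, runs 17→32
#101: waits 32, runs 32→48
#129: waits 48, runs 48→65
Sum = 0+4+9+17+32+48 = 110.
LPT (decreasing processing time): #129 #101 #122 #108 #115 #136.
#129: waits 0, runs 0→17
#101: waits 17, runs 17→33
#122: waits 33, runs 33→48
#108: waits 48, runs 48→56
#115: waits 56, runs 56→61
#136: waits 61, runs 61→65
Sum = 0+17+33+48+56+61 = 215.
Difference = 110 − 215 = -105.

-105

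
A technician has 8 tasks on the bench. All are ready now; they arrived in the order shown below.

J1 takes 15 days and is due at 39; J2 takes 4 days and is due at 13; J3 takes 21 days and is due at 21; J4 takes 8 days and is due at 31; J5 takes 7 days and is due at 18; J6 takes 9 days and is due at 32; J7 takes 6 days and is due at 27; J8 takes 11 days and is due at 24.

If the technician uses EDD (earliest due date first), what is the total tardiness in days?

154

EDD (increasing due date): J2 J5 J3 J8 J7 J4 J6 J1.
J2: 0→4, due 13, tardiness 0
J5: 4→11, due 18, tardiness 0
J3: 11→32, due 21, tardiness 11
J8: 32→43, due 24, tardiness 19
J7: 43→49, due 27, tardiness 22
J4: 49→57, due 31, tardiness 26
J6: 57→66, due 32, tardiness 34
J1: 66→81, due 39, tardiness 42
Sum = 0+0+11+19+22+26+34+42 = 154.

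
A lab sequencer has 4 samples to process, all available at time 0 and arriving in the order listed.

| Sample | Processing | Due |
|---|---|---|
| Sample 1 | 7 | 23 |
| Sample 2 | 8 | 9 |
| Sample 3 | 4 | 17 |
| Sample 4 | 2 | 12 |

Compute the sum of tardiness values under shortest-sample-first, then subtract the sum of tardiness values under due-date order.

12

SPT (increasing processing time): Sample 4 Sample 3 Sample 1 Sample 2.
Sample 4: 0→2, due 12, tardiness 0
Sample 3: 2→6, due 17, tardiness 0
Sample 1: 6→13, due 23, tardiness 0
Sample 2: 13→21, due 9, tardiness 12
Sum = 0+0+0+12 = 12.
EDD (increasing due date): Sample 2 Sample 4 Sample 3 Sample 1.
Sample 2: 0→8, due 9, tardiness 0
Sample 4: 8→10, due 12, tardiness 0
Sample 3: 10→14, due 17, tardiness 0
Sample 1: 14→21, due 23, tardiness 0
Sum = 0+0+0+0 = 0.
Difference = 12 − 0 = 12.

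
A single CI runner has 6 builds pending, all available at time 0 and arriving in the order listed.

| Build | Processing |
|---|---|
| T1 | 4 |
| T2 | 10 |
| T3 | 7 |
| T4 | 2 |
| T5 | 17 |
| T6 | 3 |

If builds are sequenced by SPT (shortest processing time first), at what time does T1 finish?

9

SPT (increasing processing time): T4 T6 T1 T3 T2 T5.
T4: 0→2
T6: 2→5
T1: 5→9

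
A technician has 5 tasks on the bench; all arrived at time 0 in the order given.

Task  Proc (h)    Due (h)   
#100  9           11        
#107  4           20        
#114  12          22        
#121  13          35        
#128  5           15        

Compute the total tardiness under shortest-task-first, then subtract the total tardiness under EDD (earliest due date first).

7

SPT (increasing processing time): #107 #128 #100 #114 #121.
#107: 0→4, due 20, tardiness 0
#128: 4→9, due 15, tardiness 0
#100: 9→18, due 11, tardiness 7
#114: 18→30, due 22, tardiness 8
#121: 30→43, due 35, tardiness 8
Sum = 0+0+7+8+8 = 23.
EDD (increasing due date): #100 #128 #107 #114 #121.
#100: 0→9, due 11, tardiness 0
#128: 9→14, due 15, tardiness 0
#107: 14→18, due 20, tardiness 0
#114: 18→30, due 22, tardiness 8
#121: 30→43, due 35, tardiness 8
Sum = 0+0+0+8+8 = 16.
Difference = 23 − 16 = 7.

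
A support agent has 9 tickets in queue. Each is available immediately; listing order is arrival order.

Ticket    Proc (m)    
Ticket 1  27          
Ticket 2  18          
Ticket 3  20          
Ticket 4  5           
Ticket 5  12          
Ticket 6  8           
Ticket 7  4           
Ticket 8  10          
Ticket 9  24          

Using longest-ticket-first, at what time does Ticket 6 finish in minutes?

119

LPT (decreasing processing time): Ticket 1 Ticket 9 Ticket 3 Ticket 2 Ticket 5 Ticket 8 Ticket 6 Ticket 4 Ticket 7.
Ticket 1: 0→27
Ticket 9: 27→51
Ticket 3: 51→71
Ticket 2: 71→89
Ticket 5: 89→101
Ticket 8: 101→111
Ticket 6: 111→119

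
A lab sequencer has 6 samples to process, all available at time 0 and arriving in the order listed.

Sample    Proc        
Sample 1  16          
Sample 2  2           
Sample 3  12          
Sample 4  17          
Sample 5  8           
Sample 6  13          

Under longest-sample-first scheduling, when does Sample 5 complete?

LPT (decreasing processing time): Sample 4 Sample 1 Sample 6 Sample 3 Sample 5 Sample 2.
Sample 4: 0→17
Sample 1: 17→33
Sample 6: 33→46
Sample 3: 46→58
Sample 5: 58→66

66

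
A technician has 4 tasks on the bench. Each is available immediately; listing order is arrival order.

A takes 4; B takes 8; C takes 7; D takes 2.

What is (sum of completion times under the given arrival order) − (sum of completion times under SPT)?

14

FIFO (arrival order): A B C D.
A: 0→4
B: 4→12
C: 12→19
D: 19→21
Sum = 4+12+19+21 = 56.
SPT (increasing processing time): D A C B.
D: 0→2
A: 2→6
C: 6→13
B: 13→21
Sum = 2+6+13+21 = 42.
Difference = 56 − 42 = 14.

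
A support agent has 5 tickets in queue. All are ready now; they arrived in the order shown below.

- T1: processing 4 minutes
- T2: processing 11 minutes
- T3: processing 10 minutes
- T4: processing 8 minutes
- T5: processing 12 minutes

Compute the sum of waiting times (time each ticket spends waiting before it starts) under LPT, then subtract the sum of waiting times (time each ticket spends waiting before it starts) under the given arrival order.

32

LPT (decreasing processing time): T5 T2 T3 T4 T1.
T5: waits 0, runs 0→12
T2: waits 12, runs 12→23
T3: waits 23, runs 23→33
T4: waits 33, runs 33→41
T1: waits 41, runs 41→45
Sum = 0+12+23+33+41 = 109.
FIFO (arrival order): T1 T2 T3 T4 T5.
T1: waits 0, runs 0→4
T2: waits 4, runs 4→15
T3: waits 15, runs 15→25
T4: waits 25, runs 25→33
T5: waits 33, runs 33→45
Sum = 0+4+15+25+33 = 77.
Difference = 109 − 77 = 32.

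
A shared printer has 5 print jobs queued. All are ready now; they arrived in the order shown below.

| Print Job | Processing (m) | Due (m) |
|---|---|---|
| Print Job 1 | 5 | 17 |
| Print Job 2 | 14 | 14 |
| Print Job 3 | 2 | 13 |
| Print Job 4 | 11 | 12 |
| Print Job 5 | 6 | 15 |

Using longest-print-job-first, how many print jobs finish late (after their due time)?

LPT (decreasing processing time): Print Job 2 Print Job 4 Print Job 5 Print Job 1 Print Job 3.
Print Job 2: 0→14, due 14, tardiness 0
Print Job 4: 14→25, due 12, tardiness 13
Print Job 5: 25→31, due 15, tardiness 16
Print Job 1: 31→36, due 17, tardiness 19
Print Job 3: 36→38, due 13, tardiness 25
Late print jobs: 4.

4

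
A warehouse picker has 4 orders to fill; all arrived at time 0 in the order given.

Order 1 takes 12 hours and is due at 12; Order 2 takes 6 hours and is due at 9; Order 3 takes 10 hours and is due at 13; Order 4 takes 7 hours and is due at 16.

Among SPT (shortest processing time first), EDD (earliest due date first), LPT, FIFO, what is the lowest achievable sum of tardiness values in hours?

33

SPT (increasing processing time): Order 2 Order 4 Order 3 Order 1.
Order 2: 0→6, due 9, tardiness 0
Order 4: 6→13, due 16, tardiness 0
Order 3: 13→23, due 13, tardiness 10
Order 1: 23→35, due 12, tardiness 23
Sum = 0+0+10+23 = 33.
EDD (increasing due date): Order 2 Order 1 Order 3 Order 4.
Order 2: 0→6, due 9, tardiness 0
Order 1: 6→18, due 12, tardiness 6
Order 3: 18→28, due 13, tardiness 15
Order 4: 28→35, due 16, tardiness 19
Sum = 0+6+15+19 = 40.
LPT (decreasing processing time): Order 1 Order 3 Order 4 Order 2.
Order 1: 0→12, due 12, tardiness 0
Order 3: 12→22, due 13, tardiness 9
Order 4: 22→29, due 16, tardiness 13
Order 2: 29→35, due 9, tardiness 26
Sum = 0+9+13+26 = 48.
FIFO (arrival order): Order 1 Order 2 Order 3 Order 4.
Order 1: 0→12, due 12, tardiness 0
Order 2: 12→18, due 9, tardiness 9
Order 3: 18→28, due 13, tardiness 15
Order 4: 28→35, due 16, tardiness 19
Sum = 0+9+15+19 = 43.
SPT 33, EDD 40, LPT 48, FIFO 43 → minimum 33.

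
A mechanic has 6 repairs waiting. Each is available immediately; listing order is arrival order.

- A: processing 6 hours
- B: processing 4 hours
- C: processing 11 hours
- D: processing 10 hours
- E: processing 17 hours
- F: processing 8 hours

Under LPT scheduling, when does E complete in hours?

17

LPT (decreasing processing time): E C D F A B.
E: 0→17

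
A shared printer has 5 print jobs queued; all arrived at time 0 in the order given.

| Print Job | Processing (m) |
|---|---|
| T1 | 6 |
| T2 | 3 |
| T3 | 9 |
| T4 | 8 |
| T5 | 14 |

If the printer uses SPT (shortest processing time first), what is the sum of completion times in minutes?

95

SPT (increasing processing time): T2 T1 T4 T3 T5.
T2: 0→3
T1: 3→9
T4: 9→17
T3: 17→26
T5: 26→40
Sum = 3+9+17+26+40 = 95.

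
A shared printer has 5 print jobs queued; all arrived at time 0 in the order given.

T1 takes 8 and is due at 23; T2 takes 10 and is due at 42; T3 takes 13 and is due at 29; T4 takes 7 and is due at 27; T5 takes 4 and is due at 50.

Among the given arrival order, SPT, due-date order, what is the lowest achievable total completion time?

105

FIFO (arrival order): T1 T2 T3 T4 T5.
T1: 0→8
T2: 8→18
T3: 18→31
T4: 31→38
T5: 38→42
Sum = 8+18+31+38+42 = 137.
SPT (increasing processing time): T5 T4 T1 T2 T3.
T5: 0→4
T4: 4→11
T1: 11→19
T2: 19→29
T3: 29→42
Sum = 4+11+19+29+42 = 105.
EDD (increasing due date): T1 T4 T3 T2 T5.
T1: 0→8
T4: 8→15
T3: 15→28
T2: 28→38
T5: 38→42
Sum = 8+15+28+38+42 = 131.
FIFO 137, SPT 105, EDD 131 → minimum 105.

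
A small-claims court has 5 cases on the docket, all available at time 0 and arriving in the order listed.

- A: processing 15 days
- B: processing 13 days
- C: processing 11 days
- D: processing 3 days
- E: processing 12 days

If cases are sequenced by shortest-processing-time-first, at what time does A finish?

SPT (increasing processing time): D C E B A.
D: 0→3
C: 3→14
E: 14→26
B: 26→39
A: 39→54

54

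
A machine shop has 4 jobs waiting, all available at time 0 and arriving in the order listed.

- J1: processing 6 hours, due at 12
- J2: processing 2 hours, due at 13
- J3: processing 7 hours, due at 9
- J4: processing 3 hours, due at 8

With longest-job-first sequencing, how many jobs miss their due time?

LPT (decreasing processing time): J3 J1 J4 J2.
J3: 0→7, due 9, tardiness 0
J1: 7→13, due 12, tardiness 1
J4: 13→16, due 8, tardiness 8
J2: 16→18, due 13, tardiness 5
Late jobs: 3.

3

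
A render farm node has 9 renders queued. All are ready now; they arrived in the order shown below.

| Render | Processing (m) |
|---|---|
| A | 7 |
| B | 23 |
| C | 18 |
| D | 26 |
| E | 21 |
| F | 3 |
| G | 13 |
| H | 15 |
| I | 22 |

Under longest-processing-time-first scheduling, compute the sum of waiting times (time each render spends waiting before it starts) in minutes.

LPT (decreasing processing time): D B I E C H G A F.
D: waits 0, runs 0→26
B: waits 26, runs 26→49
I: waits 49, runs 49→71
E: waits 71, runs 71→92
C: waits 92, runs 92→110
H: waits 110, runs 110→125
G: waits 125, runs 125→138
A: waits 138, runs 138→145
F: waits 145, runs 145→148
Sum = 0+26+49+71+92+110+125+138+145 = 756.

756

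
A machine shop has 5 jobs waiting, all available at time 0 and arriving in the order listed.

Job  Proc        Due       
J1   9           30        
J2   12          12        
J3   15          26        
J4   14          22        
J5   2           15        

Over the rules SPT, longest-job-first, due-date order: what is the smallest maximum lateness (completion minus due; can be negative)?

SPT (increasing processing time): J5 J1 J2 J4 J3.
J5: 0→2, due 15, lateness -13
J1: 2→11, due 30, lateness -19
J2: 11→23, due 12, lateness 11
J4: 23→37, due 22, lateness 15
J3: 37→52, due 26, lateness 26
Maximum = 26.
LPT (decreasing processing time): J3 J4 J2 J1 J5.
J3: 0→15, due 26, lateness -11
J4: 15→29, due 22, lateness 7
J2: 29→41, due 12, lateness 29
J1: 41→50, due 30, lateness 20
J5: 50→52, due 15, lateness 37
Maximum = 37.
EDD (increasing due date): J2 J5 J4 J3 J1.
J2: 0→12, due 12, lateness 0
J5: 12→14, due 15, lateness -1
J4: 14→28, due 22, lateness 6
J3: 28→43, due 26, lateness 17
J1: 43→52, due 30, lateness 22
Maximum = 22.
SPT 26, LPT 37, EDD 22 → minimum 22.

22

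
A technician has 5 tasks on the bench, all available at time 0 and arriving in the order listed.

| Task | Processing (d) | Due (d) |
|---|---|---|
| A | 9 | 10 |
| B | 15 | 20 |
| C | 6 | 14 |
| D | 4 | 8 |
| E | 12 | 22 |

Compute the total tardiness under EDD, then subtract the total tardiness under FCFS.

EDD (increasing due date): D A C B E.
D: 0→4, due 8, tardiness 0
A: 4→13, due 10, tardiness 3
C: 13→19, due 14, tardiness 5
B: 19→34, due 20, tardiness 14
E: 34→46, due 22, tardiness 24
Sum = 0+3+5+14+24 = 46.
FIFO (arrival order): A B C D E.
A: 0→9, due 10, tardiness 0
B: 9→24, due 20, tardiness 4
C: 24→30, due 14, tardiness 16
D: 30→34, due 8, tardiness 26
E: 34→46, due 22, tardiness 24
Sum = 0+4+16+26+24 = 70.
Difference = 46 − 70 = -24.

-24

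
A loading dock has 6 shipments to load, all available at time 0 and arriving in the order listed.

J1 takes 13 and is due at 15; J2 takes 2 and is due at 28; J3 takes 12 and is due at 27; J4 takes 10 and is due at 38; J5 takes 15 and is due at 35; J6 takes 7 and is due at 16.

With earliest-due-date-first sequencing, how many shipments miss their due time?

5

EDD (increasing due date): J1 J6 J3 J2 J5 J4.
J1: 0→13, due 15, tardiness 0
J6: 13→20, due 16, tardiness 4
J3: 20→32, due 27, tardiness 5
J2: 32→34, due 28, tardiness 6
J5: 34→49, due 35, tardiness 14
J4: 49→59, due 38, tardiness 21
Late shipments: 5.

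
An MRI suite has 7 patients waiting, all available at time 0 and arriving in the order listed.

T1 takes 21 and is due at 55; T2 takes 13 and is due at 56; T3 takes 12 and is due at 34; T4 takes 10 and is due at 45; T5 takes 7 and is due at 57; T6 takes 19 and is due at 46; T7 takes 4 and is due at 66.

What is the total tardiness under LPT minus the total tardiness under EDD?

LPT (decreasing processing time): T1 T6 T2 T3 T4 T5 T7.
T1: 0→21, due 55, tardiness 0
T6: 21→40, due 46, tardiness 0
T2: 40→53, due 56, tardiness 0
T3: 53→65, due 34, tardiness 31
T4: 65→75, due 45, tardiness 30
T5: 75→82, due 57, tardiness 25
T7: 82→86, due 66, tardiness 20
Sum = 0+0+0+31+30+25+20 = 106.
EDD (increasing due date): T3 T4 T6 T1 T2 T5 T7.
T3: 0→12, due 34, tardiness 0
T4: 12→22, due 45, tardiness 0
T6: 22→41, due 46, tardiness 0
T1: 41→62, due 55, tardiness 7
T2: 62→75, due 56, tardiness 19
T5: 75→82, due 57, tardiness 25
T7: 82→86, due 66, tardiness 20
Sum = 0+0+0+7+19+25+20 = 71.
Difference = 106 − 71 = 35.

35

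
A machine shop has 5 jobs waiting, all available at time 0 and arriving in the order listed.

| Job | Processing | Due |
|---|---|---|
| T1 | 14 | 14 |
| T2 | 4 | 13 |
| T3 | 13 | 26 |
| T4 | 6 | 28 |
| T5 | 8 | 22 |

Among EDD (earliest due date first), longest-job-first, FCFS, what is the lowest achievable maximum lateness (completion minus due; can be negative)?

17

EDD (increasing due date): T2 T1 T5 T3 T4.
T2: 0→4, due 13, lateness -9
T1: 4→18, due 14, lateness 4
T5: 18→26, due 22, lateness 4
T3: 26→39, due 26, lateness 13
T4: 39→45, due 28, lateness 17
Maximum = 17.
LPT (decreasing processing time): T1 T3 T5 T4 T2.
T1: 0→14, due 14, lateness 0
T3: 14→27, due 26, lateness 1
T5: 27→35, due 22, lateness 13
T4: 35→41, due 28, lateness 13
T2: 41→45, due 13, lateness 32
Maximum = 32.
FIFO (arrival order): T1 T2 T3 T4 T5.
T1: 0→14, due 14, lateness 0
T2: 14→18, due 13, lateness 5
T3: 18→31, due 26, lateness 5
T4: 31→37, due 28, lateness 9
T5: 37→45, due 22, lateness 23
Maximum = 23.
EDD 17, LPT 32, FIFO 23 → minimum 17.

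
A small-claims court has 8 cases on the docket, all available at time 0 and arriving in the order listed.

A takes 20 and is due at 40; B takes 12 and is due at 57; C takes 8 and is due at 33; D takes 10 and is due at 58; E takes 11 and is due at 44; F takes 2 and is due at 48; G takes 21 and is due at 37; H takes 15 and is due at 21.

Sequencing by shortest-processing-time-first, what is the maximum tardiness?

SPT (increasing processing time): F C D E B H A G.
F: 0→2, due 48, tardiness 0
C: 2→10, due 33, tardiness 0
D: 10→20, due 58, tardiness 0
E: 20→31, due 44, tardiness 0
B: 31→43, due 57, tardiness 0
H: 43→58, due 21, tardiness 37
A: 58→78, due 40, tardiness 38
G: 78→99, due 37, tardiness 62
Maximum = 62.

62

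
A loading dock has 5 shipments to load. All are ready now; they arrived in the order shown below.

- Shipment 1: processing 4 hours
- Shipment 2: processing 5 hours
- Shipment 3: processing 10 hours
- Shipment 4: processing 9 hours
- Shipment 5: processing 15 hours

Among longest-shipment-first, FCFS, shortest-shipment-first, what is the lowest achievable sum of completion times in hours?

LPT (decreasing processing time): Shipment 5 Shipment 3 Shipment 4 Shipment 2 Shipment 1.
Shipment 5: 0→15
Shipment 3: 15→25
Shipment 4: 25→34
Shipment 2: 34→39
Shipment 1: 39→43
Sum = 15+25+34+39+43 = 156.
FIFO (arrival order): Shipment 1 Shipment 2 Shipment 3 Shipment 4 Shipment 5.
Shipment 1: 0→4
Shipment 2: 4→9
Shipment 3: 9→19
Shipment 4: 19→28
Shipment 5: 28→43
Sum = 4+9+19+28+43 = 103.
SPT (increasing processing time): Shipment 1 Shipment 2 Shipment 4 Shipment 3 Shipment 5.
Shipment 1: 0→4
Shipment 2: 4→9
Shipment 4: 9→18
Shipment 3: 18→28
Shipment 5: 28→43
Sum = 4+9+18+28+43 = 102.
LPT 156, FIFO 103, SPT 102 → minimum 102.

102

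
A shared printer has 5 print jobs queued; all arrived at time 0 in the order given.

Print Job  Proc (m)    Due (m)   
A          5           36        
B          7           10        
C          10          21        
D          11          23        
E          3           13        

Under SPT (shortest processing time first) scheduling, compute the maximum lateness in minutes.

SPT (increasing processing time): E A B C D.
E: 0→3, due 13, lateness -10
A: 3→8, due 36, lateness -28
B: 8→15, due 10, lateness 5
C: 15→25, due 21, lateness 4
D: 25→36, due 23, lateness 13
Maximum = 13.

13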